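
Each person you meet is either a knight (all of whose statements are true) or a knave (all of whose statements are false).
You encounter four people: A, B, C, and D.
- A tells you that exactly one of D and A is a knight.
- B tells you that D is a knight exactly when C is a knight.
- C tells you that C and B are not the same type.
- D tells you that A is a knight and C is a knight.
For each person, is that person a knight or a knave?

A is a knave, B is a knave, C is a knight, and D is a knave.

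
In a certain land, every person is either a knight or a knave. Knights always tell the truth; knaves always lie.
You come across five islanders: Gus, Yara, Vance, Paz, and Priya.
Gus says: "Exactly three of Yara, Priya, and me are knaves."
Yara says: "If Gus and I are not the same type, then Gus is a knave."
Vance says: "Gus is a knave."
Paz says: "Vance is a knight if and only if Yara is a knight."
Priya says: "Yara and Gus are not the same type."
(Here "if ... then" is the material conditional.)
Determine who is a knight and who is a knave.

Since Gus is a knave, "exactly three of Yara, Priya, and me are knaves" needs to be false, which holds.
Yara is a knight, and the claim "if Gus and I are not the same type, then Gus is a knave" is indeed True.
Since Vance is a knight, "Gus is a knave" needs to be True, which holds.
Since Paz is a knight, "Vance is a knight if and only if Yara is a knight" needs to be True, which holds.
Priya is a knight, and the claim "Yara and Gus are not the same type" is indeed True.

Gus is a knave, Yara is a knight, Vance is a knight, Paz is a knight, and Priya is a knight.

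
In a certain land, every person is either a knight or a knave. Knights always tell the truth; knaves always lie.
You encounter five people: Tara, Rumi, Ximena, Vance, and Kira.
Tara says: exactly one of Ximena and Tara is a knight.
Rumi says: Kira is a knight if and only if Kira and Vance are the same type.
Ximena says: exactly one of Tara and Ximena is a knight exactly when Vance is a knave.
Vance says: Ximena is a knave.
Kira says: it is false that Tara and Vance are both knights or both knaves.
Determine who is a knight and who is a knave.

Suppose Tara is a knave. Then Tara's statement "exactly one of Ximena and Tara is a knight" would have to be false. Checking the 16 ways to assign the others, none is consistent with every speaker.
(For instance, with Rumi=knight, Ximena=knave, Vance=knight, Kira=knave, Ximena's claim "exactly one of Tara and Ximena is a knight exactly when Vance is a knave" comes out true where it would need to be false.)
So Tara must be a knight, making "exactly one of Ximena and Tara is a knight" true. Taking Tara=knight, Rumi=knight, Ximena=knave, Vance=knight, Kira=knave, each remaining statement checks out:
  Rumi (knight): "Kira is a knight if and only if Kira and Vance are the same type" — true. ✓
  Ximena (knave): "exactly one of Tara and Ximena is a knight exactly when Vance is a knave" — false. ✓
  Vance (knight): "Ximena is a knave" — true. ✓
  Kira (knave): "it is false that Tara and Vance are both knights or both knaves" — false. ✓
This is the unique consistent assignment.

Tara is a knight, Rumi is a knight, Ximena is a knave, Vance is a knight, and Kira is a knave.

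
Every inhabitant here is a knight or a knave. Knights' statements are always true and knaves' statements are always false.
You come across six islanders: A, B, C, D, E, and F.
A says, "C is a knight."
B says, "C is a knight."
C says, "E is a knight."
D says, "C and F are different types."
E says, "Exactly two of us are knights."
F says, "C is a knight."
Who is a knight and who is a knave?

A is a knave, B is a knave, C is a knave, D is a knave, E is a knave, and F is a knave.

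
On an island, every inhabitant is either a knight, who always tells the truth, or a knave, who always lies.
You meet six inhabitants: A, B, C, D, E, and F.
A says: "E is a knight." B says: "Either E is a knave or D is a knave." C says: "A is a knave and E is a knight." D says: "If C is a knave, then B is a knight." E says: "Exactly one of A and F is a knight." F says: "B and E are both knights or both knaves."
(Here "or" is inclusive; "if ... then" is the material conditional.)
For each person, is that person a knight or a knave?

A is a knave; "E is a knight" is false, as required.
B is a knight, so "either E is a knave or D is a knave" must be true — and it is.
C is a knave, so "A is a knave and E is a knight" must be false — and it is.
D (knight): "if C is a knave, then B is a knight" — true. ✓
Since E is a knave, "exactly one of A and F is a knight" needs to be false, which holds.
F is a knave, so "B and E are both knights or both knaves" must be false — and it is.

A is a knave, B is a knight, C is a knave, D is a knight, E is a knave, and F is a knave.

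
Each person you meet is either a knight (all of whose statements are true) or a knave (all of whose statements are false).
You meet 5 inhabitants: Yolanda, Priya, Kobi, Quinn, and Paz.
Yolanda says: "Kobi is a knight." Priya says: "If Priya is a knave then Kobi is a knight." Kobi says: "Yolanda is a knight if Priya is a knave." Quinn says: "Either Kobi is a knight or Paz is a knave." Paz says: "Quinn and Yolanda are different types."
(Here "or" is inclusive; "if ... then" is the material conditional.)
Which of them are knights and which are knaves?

Knights: Yolanda, Priya, Kobi, and Quinn. Knaves: Paz.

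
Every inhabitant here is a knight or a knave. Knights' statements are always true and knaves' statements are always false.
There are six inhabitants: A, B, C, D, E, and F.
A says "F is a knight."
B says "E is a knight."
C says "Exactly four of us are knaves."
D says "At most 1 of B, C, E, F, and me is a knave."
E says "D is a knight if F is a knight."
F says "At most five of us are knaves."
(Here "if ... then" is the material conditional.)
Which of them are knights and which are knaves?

A is a knight, and the claim "F is a knight" is indeed True.
B (knight): "E is a knight" — True. ✓
C is a knave; "exactly four of us are knaves" is false, as required.
D (knight): "at most 1 of B, C, E, F, and me is a knave" — True. ✓
Since E is a knight, "D is a knight if F is a knight" needs to be True, which holds.
As a knight, F's statement "at most five of us are knaves" should be True; it is.

Knights: A, B, D, E, and F. Knaves: C.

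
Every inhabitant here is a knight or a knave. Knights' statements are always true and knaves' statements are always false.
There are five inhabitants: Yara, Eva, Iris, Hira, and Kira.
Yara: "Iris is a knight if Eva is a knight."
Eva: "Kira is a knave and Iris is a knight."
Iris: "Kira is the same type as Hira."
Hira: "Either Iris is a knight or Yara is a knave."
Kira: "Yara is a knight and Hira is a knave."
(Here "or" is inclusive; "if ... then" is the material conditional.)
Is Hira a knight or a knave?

Hira is a knave.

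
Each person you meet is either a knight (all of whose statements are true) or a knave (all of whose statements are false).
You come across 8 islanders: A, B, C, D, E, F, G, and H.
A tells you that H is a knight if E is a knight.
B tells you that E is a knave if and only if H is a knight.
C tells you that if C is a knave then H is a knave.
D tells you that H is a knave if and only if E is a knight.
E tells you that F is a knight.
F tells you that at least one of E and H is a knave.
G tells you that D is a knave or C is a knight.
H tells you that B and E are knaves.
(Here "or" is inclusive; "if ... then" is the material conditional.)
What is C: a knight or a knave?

C is a knight.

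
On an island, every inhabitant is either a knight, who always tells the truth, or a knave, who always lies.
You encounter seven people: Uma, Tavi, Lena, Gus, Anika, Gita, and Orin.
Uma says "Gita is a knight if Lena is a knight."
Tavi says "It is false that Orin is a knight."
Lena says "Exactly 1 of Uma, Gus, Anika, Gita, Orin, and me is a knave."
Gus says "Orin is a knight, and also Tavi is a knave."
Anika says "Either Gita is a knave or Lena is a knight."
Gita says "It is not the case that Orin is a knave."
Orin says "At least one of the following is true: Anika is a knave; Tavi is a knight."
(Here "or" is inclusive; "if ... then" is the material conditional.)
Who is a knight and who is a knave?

Knights: Uma, Gus, Gita, and Orin. Knaves: Tavi, Lena, and Anika.

Since Uma is a knight, "Gita is a knight if Lena is a knight" needs to be True, which holds.
Tavi is a knave, so "it is false that Orin is a knight" must be false — and it is.
Since Lena is a knave, "exactly 1 of Uma, Gus, Anika, Gita, Orin, and me is a knave" needs to be false, which holds.
Gus is a knight, and the claim "Orin is a knight, and also Tavi is a knave" is indeed True.
Since Anika is a knave, "either Gita is a knave or Lena is a knight" needs to be false, which holds.
Gita is a knight, so "it is not the case that Orin is a knave" must be True — and it is.
Orin is a knight, and the claim "at least one of the following is true: Anika is a knave; Tavi is a knight" is indeed True.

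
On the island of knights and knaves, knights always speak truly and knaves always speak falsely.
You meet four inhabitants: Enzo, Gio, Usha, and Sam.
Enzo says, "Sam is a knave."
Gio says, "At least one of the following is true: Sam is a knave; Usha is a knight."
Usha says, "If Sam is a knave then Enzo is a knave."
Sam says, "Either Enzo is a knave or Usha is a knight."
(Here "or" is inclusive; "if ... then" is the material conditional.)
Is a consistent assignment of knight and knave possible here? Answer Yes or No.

Yes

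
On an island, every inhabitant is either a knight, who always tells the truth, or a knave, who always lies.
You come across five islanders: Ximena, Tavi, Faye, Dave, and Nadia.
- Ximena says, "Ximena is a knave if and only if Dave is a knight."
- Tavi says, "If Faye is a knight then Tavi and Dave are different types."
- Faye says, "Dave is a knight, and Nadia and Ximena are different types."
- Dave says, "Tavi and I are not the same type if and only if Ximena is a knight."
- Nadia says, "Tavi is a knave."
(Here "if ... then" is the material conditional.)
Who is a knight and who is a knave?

Ximena is a knave, so "Ximena is a knave if and only if Dave is a knight" must be False — and it is.
Tavi (knight): "if Faye is a knight then Tavi and Dave are different types" — true. ✓
Since Faye is a knave, "Dave is a knight, and Nadia and Ximena are different types" needs to be False, which holds.
As a knave, Dave's statement "Tavi and I are not the same type if and only if Ximena is a knight" should be False; it is.
Nadia is a knave, so "Tavi is a knave" must be False — and it is.

Ximena is a knave, Tavi is a knight, Faye is a knave, Dave is a knave, and Nadia is a knave.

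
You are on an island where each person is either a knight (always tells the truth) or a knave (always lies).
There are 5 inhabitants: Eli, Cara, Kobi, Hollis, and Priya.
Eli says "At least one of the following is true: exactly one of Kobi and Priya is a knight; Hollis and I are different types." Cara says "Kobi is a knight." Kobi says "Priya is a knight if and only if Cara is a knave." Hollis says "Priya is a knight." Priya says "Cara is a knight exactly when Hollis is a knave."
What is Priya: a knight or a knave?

Priya is a knave.

Consistent assignments: {Eli=knight, Cara=knave, Kobi=knave, Hollis=knave, Priya=knave}; {Eli=knave, Cara=knave, Kobi=knave, Hollis=knave, Priya=knave}
In every consistent assignment, Priya is a knave.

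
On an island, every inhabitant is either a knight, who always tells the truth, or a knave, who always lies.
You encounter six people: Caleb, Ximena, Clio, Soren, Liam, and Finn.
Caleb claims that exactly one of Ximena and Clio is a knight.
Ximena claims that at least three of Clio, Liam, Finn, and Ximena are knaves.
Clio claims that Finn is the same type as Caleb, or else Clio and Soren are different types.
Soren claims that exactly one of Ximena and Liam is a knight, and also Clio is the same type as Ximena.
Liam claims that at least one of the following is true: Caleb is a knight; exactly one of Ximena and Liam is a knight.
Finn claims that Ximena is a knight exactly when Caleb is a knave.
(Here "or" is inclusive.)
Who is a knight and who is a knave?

Caleb is a knight, so "exactly one of Ximena and Clio is a knight" must be true — and it is.
Ximena is a knave; "at least three of Clio, Liam, Finn, and Ximena are knaves" is false, as required.
Since Clio is a knight, "Finn is the same type as Caleb, or else Clio and Soren are different types" needs to be true, which holds.
Since Soren is a knave, "exactly one of Ximena and Liam is a knight, and also Clio is the same type as Ximena" needs to be false, which holds.
Liam is a knight, so "at least one of the following is true: Caleb is a knight; exactly one of Ximena and Liam is a knight" must be true — and it is.
Finn is a knight, so "Ximena is a knight exactly when Caleb is a knave" must be true — and it is.

Caleb is a knight, Ximena is a knave, Clio is a knight, Soren is a knave, Liam is a knight, and Finn is a knight.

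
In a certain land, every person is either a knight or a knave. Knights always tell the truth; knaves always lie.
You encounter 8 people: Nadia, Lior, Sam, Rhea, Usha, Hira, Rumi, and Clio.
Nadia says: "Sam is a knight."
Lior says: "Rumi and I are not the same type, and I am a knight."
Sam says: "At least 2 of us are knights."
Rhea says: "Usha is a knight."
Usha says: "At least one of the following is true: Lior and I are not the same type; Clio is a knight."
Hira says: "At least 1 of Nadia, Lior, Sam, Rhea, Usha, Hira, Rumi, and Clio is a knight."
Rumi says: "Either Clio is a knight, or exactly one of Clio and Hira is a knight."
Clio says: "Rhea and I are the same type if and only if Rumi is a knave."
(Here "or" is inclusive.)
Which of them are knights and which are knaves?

As a knight, Nadia's statement "Sam is a knight" should be true; it is.
Lior (knave): "Rumi and I are not the same type, and I am a knight" — false. ✓
Since Sam is a knight, "at least 2 of us are knights" needs to be true, which holds.
Rhea is a knave, so "Usha is a knight" must be false — and it is.
Since Usha is a knave, "at least one of the following is true: Lior and I are not the same type; Clio is a knight" needs to be false, which holds.
Hira is a knight, and the claim "at least 1 of Nadia, Lior, Sam, Rhea, Usha, Hira, Rumi, and Clio is a knight" is indeed true.
Rumi is a knight; "either Clio is a knight, or exactly one of Clio and Hira is a knight" is true, as required.
Clio is a knave, and the claim "Rhea and I are the same type if and only if Rumi is a knave" is indeed false.

Nadia is a knight, Lior is a knave, Sam is a knight, Rhea is a knave, Usha is a knave, Hira is a knight, Rumi is a knight, and Clio is a knave.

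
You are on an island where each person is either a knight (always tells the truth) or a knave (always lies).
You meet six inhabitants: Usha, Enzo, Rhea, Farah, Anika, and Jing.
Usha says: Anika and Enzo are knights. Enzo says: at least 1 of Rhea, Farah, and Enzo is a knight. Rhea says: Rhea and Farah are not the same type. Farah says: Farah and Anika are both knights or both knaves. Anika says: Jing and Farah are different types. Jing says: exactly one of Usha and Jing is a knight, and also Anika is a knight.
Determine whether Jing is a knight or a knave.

Jing is a knight.

Consistent assignments: {Usha=knave, Enzo=knave, Rhea=knave, Farah=knave, Anika=knight, Jing=knight}
In every consistent assignment, Jing is a knight.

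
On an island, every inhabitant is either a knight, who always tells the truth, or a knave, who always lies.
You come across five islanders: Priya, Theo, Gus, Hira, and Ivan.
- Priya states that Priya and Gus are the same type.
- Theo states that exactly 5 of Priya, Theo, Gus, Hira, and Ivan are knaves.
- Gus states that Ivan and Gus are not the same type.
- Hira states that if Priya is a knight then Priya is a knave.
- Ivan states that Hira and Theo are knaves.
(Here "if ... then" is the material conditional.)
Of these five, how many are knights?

2

The unique consistent assignment is Priya=knave, Theo=knave, Gus=knight, Hira=knight, Ivan=knave.
That has 2 knights.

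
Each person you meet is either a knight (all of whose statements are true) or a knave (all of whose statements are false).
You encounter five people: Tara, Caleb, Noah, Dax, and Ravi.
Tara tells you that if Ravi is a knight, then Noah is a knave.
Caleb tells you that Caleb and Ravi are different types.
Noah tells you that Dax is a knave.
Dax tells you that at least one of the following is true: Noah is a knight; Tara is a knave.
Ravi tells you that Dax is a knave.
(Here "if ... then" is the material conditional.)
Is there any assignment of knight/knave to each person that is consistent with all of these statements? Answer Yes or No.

No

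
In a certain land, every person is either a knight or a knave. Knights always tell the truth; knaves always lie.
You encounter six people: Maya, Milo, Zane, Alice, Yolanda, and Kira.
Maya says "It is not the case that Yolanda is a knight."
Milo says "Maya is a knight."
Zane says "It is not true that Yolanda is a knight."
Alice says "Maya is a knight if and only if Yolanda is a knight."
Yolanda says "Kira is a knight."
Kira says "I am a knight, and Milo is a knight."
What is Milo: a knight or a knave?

Milo is a knight.

Consistent assignments: {Maya=knight, Milo=knight, Zane=knight, Alice=knave, Yolanda=knave, Kira=knave}
In every consistent assignment, Milo is a knight.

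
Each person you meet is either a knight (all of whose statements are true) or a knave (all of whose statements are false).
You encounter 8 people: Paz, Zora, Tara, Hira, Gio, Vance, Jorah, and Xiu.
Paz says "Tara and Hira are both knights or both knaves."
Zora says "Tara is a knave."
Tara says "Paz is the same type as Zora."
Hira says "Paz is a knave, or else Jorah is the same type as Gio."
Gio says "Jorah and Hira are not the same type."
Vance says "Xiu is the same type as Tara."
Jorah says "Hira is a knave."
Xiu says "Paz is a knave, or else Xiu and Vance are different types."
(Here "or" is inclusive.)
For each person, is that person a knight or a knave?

Paz is a knave, so "Tara and Hira are both knights or both knaves" must be False — and it is.
Since Zora is a knight, "Tara is a knave" needs to be true, which holds.
Tara is a knave, and the claim "Paz is the same type as Zora" is indeed False.
Hira (knight): "Paz is a knave, or else Jorah is the same type as Gio" — true. ✓
As a knight, Gio's statement "Jorah and Hira are not the same type" should be true; it is.
Vance (knave): "Xiu is the same type as Tara" — False. ✓
Jorah is a knave, and the claim "Hira is a knave" is indeed False.
Xiu is a knight, so "Paz is a knave, or else Xiu and Vance are different types" must be true — and it is.

Knights: Zora, Hira, Gio, and Xiu. Knaves: Paz, Tara, Vance, and Jorah.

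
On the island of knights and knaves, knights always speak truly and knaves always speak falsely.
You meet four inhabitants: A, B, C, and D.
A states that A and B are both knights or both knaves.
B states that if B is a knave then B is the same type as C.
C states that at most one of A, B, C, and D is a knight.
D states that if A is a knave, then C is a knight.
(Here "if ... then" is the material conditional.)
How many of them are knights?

The unique consistent assignment is A=knight, B=knight, C=knave, D=knight.
That has 3 knights.

3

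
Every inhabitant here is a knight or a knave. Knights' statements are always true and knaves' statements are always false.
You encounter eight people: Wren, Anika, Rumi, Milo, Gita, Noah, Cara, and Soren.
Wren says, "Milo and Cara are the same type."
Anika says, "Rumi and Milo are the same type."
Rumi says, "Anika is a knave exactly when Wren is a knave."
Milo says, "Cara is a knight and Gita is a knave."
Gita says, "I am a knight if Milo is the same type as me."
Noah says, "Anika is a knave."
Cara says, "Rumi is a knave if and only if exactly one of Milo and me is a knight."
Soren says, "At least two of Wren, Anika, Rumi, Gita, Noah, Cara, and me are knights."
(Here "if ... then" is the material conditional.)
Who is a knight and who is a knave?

Since Wren is a knave, "Milo and Cara are the same type" needs to be False, which holds.
Anika is a knight; "Rumi and Milo are the same type" is true, as required.
Rumi is a knave, and the claim "Anika is a knave exactly when Wren is a knave" is indeed False.
Milo is a knave, so "Cara is a knight and Gita is a knave" must be False — and it is.
Gita (knight): "I am a knight if Milo is the same type as me" — true. ✓
Noah (knave): "Anika is a knave" — False. ✓
Cara is a knight, and the claim "Rumi is a knave if and only if exactly one of Milo and me is a knight" is indeed true.
Since Soren is a knight, "at least two of Wren, Anika, Rumi, Gita, Noah, Cara, and me are knights" needs to be true, which holds.

Knights: Anika, Gita, Cara, and Soren. Knaves: Wren, Rumi, Milo, and Noah.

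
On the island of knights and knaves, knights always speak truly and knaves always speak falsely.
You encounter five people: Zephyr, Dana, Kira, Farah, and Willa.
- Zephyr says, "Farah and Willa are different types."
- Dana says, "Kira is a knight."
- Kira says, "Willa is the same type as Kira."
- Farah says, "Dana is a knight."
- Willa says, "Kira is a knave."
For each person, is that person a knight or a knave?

Zephyr is a knight, Dana is a knave, Kira is a knave, Farah is a knave, and Willa is a knight.

Zephyr (knight): "Farah and Willa are different types" — True. ✓
Dana is a knave, so "Kira is a knight" must be false — and it is.
Since Kira is a knave, "Willa is the same type as Kira" needs to be false, which holds.
Farah is a knave, so "Dana is a knight" must be false — and it is.
Willa (knight): "Kira is a knave" — True. ✓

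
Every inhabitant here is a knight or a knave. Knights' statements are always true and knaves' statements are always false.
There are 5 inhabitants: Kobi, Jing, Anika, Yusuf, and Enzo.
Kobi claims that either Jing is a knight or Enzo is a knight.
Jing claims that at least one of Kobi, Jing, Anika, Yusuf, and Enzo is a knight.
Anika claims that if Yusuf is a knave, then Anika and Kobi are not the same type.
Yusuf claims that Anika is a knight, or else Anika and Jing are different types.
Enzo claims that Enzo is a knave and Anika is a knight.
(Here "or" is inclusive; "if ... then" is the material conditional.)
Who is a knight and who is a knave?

Knights: none. Knaves: Kobi, Jing, Anika, Yusuf, and Enzo.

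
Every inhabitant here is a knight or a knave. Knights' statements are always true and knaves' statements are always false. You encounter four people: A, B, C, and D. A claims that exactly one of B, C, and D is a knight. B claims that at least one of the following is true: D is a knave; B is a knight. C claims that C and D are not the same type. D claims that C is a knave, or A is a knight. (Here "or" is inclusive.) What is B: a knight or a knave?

Consistent assignments: {A=knave, B=knight, C=knight, D=knave}
In every consistent assignment, B is a knight.

B is a knight.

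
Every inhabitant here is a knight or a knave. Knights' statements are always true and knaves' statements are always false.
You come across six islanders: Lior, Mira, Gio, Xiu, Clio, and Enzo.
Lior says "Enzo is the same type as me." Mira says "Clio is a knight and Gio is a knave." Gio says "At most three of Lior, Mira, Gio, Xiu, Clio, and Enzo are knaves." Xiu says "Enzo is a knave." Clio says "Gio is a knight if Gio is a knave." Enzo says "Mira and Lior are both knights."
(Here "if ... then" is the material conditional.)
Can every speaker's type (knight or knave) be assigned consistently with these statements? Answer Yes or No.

No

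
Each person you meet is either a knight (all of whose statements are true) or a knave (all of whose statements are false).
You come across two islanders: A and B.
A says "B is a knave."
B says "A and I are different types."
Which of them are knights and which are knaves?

A is a knave, and the claim "B is a knave" is indeed false.
As a knight, B's statement "A and I are different types" should be True; it is.

Knights: B. Knaves: A.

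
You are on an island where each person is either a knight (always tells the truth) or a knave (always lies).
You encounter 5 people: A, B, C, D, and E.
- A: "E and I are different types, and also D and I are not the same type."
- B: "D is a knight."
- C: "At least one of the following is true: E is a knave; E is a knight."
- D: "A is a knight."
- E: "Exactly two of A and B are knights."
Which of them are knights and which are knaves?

A (knave): "E and I are different types, and also D and I are not the same type" — false. ✓
B is a knave, and the claim "D is a knight" is indeed false.
C is a knight, so "at least one of the following is true: E is a knave; E is a knight" must be true — and it is.
As a knave, D's statement "A is a knight" should be false; it is.
Since E is a knave, "exactly two of A and B are knights" needs to be false, which holds.

A is a knave, B is a knave, C is a knight, D is a knave, and E is a knave.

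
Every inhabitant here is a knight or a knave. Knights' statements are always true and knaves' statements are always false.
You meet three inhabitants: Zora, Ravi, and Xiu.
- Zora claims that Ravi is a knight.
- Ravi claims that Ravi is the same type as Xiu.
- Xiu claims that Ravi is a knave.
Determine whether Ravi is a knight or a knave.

Ravi is a knave.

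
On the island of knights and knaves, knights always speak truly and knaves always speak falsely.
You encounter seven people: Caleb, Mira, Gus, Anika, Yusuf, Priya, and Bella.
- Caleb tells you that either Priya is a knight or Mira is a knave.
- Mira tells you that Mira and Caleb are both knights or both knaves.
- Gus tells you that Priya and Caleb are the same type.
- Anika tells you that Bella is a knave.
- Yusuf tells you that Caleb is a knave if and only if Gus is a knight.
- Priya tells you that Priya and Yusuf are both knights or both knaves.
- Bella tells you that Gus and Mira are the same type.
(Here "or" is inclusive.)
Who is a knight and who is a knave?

Caleb is a knight, and the claim "either Priya is a knight or Mira is a knave" is indeed True.
Mira is a knave, so "Mira and Caleb are both knights or both knaves" must be False — and it is.
As a knave, Gus's statement "Priya and Caleb are the same type" should be False; it is.
Anika is a knave; "Bella is a knave" is False, as required.
Yusuf is a knight; "Caleb is a knave if and only if Gus is a knight" is True, as required.
Priya is a knave, so "Priya and Yusuf are both knights or both knaves" must be False — and it is.
Bella is a knight, so "Gus and Mira are the same type" must be True — and it is.

Knights: Caleb, Yusuf, and Bella. Knaves: Mira, Gus, Anika, and Priya.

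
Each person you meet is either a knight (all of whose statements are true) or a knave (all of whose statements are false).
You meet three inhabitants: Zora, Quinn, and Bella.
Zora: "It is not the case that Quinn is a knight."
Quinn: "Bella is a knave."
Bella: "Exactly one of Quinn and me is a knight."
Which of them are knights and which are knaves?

Zora is a knight, Quinn is a knave, and Bella is a knight.

Zora is a knight; "it is not the case that Quinn is a knight" is True, as required.
Quinn (knave): "Bella is a knave" — false. ✓
Bella is a knight, and the claim "exactly one of Quinn and me is a knight" is indeed True.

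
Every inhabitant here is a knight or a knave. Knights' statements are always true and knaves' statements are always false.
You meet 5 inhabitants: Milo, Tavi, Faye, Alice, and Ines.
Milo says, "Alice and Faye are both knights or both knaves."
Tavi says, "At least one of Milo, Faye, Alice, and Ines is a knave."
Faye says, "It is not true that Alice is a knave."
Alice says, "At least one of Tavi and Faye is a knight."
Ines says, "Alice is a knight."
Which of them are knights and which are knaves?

Knights: Milo, Faye, Alice, and Ines. Knaves: Tavi.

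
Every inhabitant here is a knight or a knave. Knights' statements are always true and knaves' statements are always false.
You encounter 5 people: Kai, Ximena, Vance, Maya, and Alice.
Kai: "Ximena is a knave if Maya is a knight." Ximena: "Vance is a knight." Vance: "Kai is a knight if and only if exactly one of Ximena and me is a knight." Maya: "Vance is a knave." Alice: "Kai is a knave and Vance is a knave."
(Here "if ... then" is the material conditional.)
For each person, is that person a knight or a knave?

Kai (knight): "Ximena is a knave if Maya is a knight" — True. ✓
Ximena (knave): "Vance is a knight" — false. ✓
Vance is a knave; "Kai is a knight if and only if exactly one of Ximena and me is a knight" is false, as required.
Maya is a knight; "Vance is a knave" is True, as required.
Alice is a knave; "Kai is a knave and Vance is a knave" is false, as required.

Kai is a knight, Ximena is a knave, Vance is a knave, Maya is a knight, and Alice is a knave.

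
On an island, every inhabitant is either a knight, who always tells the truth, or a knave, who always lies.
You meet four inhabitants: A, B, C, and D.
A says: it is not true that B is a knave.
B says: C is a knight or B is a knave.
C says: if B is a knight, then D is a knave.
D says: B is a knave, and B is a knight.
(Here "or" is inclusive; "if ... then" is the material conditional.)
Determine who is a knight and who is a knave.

Knights: A, B, and C. Knaves: D.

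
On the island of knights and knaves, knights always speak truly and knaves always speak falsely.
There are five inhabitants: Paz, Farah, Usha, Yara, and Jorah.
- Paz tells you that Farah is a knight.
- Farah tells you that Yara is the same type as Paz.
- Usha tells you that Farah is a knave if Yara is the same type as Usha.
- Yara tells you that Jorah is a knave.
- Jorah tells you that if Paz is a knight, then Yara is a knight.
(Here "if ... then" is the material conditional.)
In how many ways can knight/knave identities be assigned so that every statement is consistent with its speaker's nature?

0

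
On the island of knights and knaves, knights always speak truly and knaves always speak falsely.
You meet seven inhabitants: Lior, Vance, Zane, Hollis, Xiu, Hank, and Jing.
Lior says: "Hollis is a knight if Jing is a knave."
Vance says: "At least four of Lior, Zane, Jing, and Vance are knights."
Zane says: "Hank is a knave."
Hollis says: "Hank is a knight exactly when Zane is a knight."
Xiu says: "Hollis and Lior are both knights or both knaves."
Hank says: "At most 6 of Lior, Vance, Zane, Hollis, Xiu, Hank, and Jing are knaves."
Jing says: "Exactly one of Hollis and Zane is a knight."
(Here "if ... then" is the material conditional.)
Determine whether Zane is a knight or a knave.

Consistent assignments: {Lior=knave, Vance=knave, Zane=knave, Hollis=knave, Xiu=knight, Hank=knight, Jing=knave}
In every consistent assignment, Zane is a knave.

Zane is a knave.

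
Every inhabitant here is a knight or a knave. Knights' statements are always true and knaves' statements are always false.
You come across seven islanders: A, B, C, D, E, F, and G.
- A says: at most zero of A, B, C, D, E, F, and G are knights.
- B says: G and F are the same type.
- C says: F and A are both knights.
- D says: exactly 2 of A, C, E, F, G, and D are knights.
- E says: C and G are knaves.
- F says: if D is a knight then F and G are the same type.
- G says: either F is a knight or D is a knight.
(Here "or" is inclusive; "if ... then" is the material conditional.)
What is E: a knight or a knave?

Consistent assignments: {A=knave, B=knave, C=knave, D=knight, E=knave, F=knave, G=knight}
In every consistent assignment, E is a knave.

E is a knave.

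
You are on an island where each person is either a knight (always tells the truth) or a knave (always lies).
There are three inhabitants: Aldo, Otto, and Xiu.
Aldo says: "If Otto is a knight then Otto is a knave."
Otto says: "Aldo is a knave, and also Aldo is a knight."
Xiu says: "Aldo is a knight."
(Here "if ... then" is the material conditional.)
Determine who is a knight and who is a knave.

Aldo is a knight; "if Otto is a knight then Otto is a knave" is True, as required.
As a knave, Otto's statement "Aldo is a knave, and also Aldo is a knight" should be False; it is.
Xiu is a knight; "Aldo is a knight" is True, as required.

Aldo is a knight, Otto is a knave, and Xiu is a knight.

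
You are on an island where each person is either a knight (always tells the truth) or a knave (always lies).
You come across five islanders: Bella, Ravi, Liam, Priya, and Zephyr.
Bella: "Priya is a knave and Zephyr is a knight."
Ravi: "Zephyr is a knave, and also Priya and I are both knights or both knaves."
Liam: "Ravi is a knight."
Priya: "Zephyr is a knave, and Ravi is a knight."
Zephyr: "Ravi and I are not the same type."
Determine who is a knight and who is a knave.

Suppose Bella is a knave. Then Bella's statement "Priya is a knave and Zephyr is a knight" would have to be false. Checking the 16 ways to assign the others, none is consistent with every speaker.
(For instance, with Ravi=knave, Liam=knave, Priya=knave, Zephyr=knight, Bella's claim "Priya is a knave and Zephyr is a knight" comes out true where it would need to be false.)
So Bella must be a knight, making "Priya is a knave and Zephyr is a knight" true. Taking Bella=knight, Ravi=knave, Liam=knave, Priya=knave, Zephyr=knight, each remaining statement checks out:
  Ravi (knave): "Zephyr is a knave, and also Priya and I are both knights or both knaves" — false. ✓
  Liam (knave): "Ravi is a knight" — false. ✓
  Priya (knave): "Zephyr is a knave, and Ravi is a knight" — false. ✓
  Zephyr (knight): "Ravi and I are not the same type" — true. ✓
This is the unique consistent assignment.

Bella is a knight, Ravi is a knave, Liam is a knave, Priya is a knave, and Zephyr is a knight.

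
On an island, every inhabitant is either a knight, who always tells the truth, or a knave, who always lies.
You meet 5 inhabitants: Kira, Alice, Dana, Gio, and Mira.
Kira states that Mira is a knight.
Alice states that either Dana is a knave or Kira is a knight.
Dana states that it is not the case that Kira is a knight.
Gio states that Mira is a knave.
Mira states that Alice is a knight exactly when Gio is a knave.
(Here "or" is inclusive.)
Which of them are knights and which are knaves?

Since Kira is a knight, "Mira is a knight" needs to be true, which holds.
Alice is a knight, and the claim "either Dana is a knave or Kira is a knight" is indeed true.
Dana is a knave; "it is not the case that Kira is a knight" is False, as required.
As a knave, Gio's statement "Mira is a knave" should be False; it is.
Mira is a knight, and the claim "Alice is a knight exactly when Gio is a knave" is indeed true.

Kira is a knight, Alice is a knight, Dana is a knave, Gio is a knave, and Mira is a knight.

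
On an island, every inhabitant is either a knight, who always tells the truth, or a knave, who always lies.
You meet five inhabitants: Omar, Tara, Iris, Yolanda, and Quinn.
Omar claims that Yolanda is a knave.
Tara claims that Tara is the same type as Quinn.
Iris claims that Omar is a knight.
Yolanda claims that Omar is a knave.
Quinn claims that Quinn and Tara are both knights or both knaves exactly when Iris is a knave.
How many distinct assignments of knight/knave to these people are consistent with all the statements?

2

Consistent assignments:
  Omar=knight, Tara=knave, Iris=knight, Yolanda=knave, Quinn=knight
  Omar=knave, Tara=knight, Iris=knave, Yolanda=knight, Quinn=knight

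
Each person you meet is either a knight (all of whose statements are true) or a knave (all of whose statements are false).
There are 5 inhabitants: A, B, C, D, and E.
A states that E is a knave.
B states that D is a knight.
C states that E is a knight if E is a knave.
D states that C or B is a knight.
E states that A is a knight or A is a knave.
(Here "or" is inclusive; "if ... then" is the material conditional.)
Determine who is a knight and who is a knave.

A is a knave, B is a knight, C is a knight, D is a knight, and E is a knight.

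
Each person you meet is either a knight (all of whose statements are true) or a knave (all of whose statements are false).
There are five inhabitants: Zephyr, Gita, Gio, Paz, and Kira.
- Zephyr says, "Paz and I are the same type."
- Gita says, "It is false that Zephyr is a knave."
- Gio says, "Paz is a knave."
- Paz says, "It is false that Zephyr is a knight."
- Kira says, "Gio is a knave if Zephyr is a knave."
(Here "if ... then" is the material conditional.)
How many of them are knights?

2

The unique consistent assignment is Zephyr=knave, Gita=knave, Gio=knave, Paz=knight, Kira=knight.
That has 2 knights.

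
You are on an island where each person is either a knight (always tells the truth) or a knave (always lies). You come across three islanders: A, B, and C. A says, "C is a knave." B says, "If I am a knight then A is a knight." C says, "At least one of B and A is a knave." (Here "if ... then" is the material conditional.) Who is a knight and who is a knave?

Suppose A is a knave. Then A's statement "C is a knave" would have to be false. Checking the 4 ways to assign the others, none is consistent with every speaker.
(For instance, with B=knight, C=knave, A's claim "C is a knave" comes out true where it would need to be false.)
So A must be a knight, making "C is a knave" true. Taking A=knight, B=knight, C=knave, each remaining statement checks out:
  B (knight): "if I am a knight then A is a knight" — true. ✓
  C (knave): "at least one of B and A is a knave" — false. ✓
This is the unique consistent assignment.

A is a knight, B is a knight, and C is a knave.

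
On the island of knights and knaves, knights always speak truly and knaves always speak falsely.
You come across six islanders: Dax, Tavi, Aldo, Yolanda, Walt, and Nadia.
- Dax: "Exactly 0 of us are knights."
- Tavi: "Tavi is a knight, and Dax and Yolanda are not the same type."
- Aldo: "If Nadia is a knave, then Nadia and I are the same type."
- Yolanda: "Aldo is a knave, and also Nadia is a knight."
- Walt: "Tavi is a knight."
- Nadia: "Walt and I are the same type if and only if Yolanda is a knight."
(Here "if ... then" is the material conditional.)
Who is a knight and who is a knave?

Dax is a knave, and the claim "exactly 0 of us are knights" is indeed False.
Tavi (knave): "Tavi is a knight, and Dax and Yolanda are not the same type" — False. ✓
Aldo is a knight, so "if Nadia is a knave, then Nadia and I are the same type" must be true — and it is.
As a knave, Yolanda's statement "Aldo is a knave, and also Nadia is a knight" should be False; it is.
As a knave, Walt's statement "Tavi is a knight" should be False; it is.
Nadia (knight): "Walt and I are the same type if and only if Yolanda is a knight" — true. ✓

Knights: Aldo and Nadia. Knaves: Dax, Tavi, Yolanda, and Walt.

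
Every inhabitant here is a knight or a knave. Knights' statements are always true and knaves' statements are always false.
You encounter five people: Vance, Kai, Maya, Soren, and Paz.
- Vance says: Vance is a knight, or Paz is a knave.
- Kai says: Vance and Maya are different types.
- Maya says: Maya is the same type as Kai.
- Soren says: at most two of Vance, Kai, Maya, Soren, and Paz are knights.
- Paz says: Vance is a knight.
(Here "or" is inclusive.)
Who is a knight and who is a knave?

Vance is a knight, Kai is a knight, Maya is a knave, Soren is a knave, and Paz is a knight.

Vance is a knight; "Vance is a knight, or Paz is a knave" is True, as required.
Kai is a knight, and the claim "Vance and Maya are different types" is indeed True.
Maya is a knave; "Maya is the same type as Kai" is false, as required.
As a knave, Soren's statement "at most two of Vance, Kai, Maya, Soren, and Paz are knights" should be false; it is.
Paz is a knight; "Vance is a knight" is True, as required.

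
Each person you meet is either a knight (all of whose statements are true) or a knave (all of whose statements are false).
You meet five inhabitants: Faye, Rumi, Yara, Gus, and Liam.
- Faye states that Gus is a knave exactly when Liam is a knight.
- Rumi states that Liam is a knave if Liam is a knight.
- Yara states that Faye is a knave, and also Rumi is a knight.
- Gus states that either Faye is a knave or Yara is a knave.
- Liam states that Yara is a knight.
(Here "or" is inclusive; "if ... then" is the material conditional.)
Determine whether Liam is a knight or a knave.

Liam is a knave.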